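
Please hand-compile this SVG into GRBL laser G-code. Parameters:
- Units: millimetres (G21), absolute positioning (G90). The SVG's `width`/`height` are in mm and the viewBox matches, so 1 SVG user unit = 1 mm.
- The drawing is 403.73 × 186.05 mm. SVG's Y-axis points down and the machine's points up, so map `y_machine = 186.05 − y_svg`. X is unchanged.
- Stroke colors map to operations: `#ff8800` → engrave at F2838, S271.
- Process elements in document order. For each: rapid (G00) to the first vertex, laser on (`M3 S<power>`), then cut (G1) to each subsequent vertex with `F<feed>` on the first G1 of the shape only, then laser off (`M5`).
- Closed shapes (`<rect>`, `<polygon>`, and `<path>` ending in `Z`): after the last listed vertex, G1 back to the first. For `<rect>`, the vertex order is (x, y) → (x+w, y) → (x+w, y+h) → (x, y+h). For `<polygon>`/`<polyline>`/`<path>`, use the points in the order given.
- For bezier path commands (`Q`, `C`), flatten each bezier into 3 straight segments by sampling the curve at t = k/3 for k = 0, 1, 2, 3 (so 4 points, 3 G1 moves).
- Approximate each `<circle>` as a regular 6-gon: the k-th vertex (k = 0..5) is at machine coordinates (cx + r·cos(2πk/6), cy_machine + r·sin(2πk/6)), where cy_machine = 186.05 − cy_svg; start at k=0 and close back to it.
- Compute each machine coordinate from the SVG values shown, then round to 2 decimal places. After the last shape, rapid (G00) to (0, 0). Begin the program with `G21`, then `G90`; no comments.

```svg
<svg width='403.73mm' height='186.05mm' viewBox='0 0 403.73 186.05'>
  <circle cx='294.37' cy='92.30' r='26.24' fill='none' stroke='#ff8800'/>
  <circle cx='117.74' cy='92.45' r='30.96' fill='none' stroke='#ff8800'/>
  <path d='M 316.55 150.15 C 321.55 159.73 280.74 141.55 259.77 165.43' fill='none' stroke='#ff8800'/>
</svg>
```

G21
G90
G00 X320.61 Y93.75
M3 S271
G1 X307.49 Y116.47 F2838
G1 X281.25 Y116.47
G1 X268.13 Y93.75
G1 X281.25 Y71.03
G1 X307.49 Y71.03
G1 X320.61 Y93.75
M5
G00 X148.70 Y93.60
M3 S271
G1 X133.22 Y120.41 F2838
G1 X102.26 Y120.41
G1 X86.78 Y93.60
G1 X102.26 Y66.79
G1 X133.22 Y66.79
G1 X148.70 Y93.60
M5
G00 X316.55 Y35.90
M3 S271
G1 X308.71 Y32.99 F2838
G1 X284.92 Y33.07
G1 X259.77 Y20.62
M5
G00 X0.00 Y0.00

viewBox `0 0 403.73 186.05` with mm width/height → 1 unit = 1 mm. Flip: y_m = 186.05 − y_svg.

**Shape 1** — `<circle>` circle, stroke `#ff8800` → engrave (S271, F2838). Machine vertices: (320.61,93.75) → (307.49,116.47) → (281.25,116.47) → (268.13,93.75) → (281.25,71.03) → (307.49,71.03) → (320.61,93.75). Closed: final G1 returns to the first vertex.

**Shape 2** — `<circle>` circle, stroke `#ff8800` → engrave (S271, F2838). Machine vertices: (148.70,93.60) → (133.22,120.41) → (102.26,120.41) → (86.78,93.60) → (102.26,66.79) → (133.22,66.79) → (148.70,93.60). Closed: final G1 returns to the first vertex.

**Shape 3** — `<path>` cubic bezier, stroke `#ff8800` → engrave (S271, F2838). Control points (SVG): P0=(316.55,150.15), P1=(321.55,159.73), P2=(280.74,141.55), P3=(259.77,165.43); sampled at t=k/3. Machine vertices: (316.55,35.90) → (308.71,32.99) → (284.92,33.07) → (259.77,20.62). Open path.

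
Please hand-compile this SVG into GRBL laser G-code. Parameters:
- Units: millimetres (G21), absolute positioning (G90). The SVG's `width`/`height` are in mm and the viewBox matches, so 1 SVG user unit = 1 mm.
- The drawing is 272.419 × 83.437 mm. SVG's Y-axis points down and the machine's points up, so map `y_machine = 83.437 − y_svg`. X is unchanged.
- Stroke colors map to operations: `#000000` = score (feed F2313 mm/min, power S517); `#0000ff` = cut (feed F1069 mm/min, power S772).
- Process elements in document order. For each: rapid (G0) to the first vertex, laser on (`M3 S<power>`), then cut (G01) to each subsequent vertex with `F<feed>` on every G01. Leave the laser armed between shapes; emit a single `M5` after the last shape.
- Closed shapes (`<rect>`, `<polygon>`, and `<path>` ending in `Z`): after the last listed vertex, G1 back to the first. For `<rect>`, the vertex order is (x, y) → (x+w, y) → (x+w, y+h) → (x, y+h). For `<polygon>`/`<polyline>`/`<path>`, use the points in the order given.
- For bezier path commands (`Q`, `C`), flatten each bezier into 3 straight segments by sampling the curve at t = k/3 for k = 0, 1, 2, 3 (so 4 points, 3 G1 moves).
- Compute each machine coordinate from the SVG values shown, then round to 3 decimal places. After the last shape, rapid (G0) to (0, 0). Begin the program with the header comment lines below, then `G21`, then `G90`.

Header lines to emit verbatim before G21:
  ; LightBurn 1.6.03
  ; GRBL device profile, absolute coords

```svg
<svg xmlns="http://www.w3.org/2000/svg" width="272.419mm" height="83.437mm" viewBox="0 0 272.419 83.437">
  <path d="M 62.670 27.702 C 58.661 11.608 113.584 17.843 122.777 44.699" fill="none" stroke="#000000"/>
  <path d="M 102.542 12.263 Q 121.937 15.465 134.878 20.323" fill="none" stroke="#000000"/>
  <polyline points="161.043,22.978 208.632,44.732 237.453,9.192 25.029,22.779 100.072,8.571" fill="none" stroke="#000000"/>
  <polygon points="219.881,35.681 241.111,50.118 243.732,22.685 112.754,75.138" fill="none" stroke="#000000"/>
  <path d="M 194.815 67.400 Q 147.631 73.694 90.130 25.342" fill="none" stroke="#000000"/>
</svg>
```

1 u = 1 mm; y_m = 83.437 − y.

[1] `<path>` cubic bezier, #000000→score S517 F2313: (62.670,55.735) → (74.429,64.449) → (102.217,58.657) → (122.777,38.738)

[2] `<path>` quadratic bezier, #000000→score S517 F2313: (102.542,71.174) → (114.755,68.855) → (125.534,66.169) → (134.878,63.114)

[3] `<polyline>` open polyline, #000000→score S517 F2313: (161.043,60.459) → (208.632,38.705) → (237.453,74.245) → (25.029,60.658) → (100.072,74.866)

[4] `<polygon>` closed polygon, #000000→score S517 F2313: (219.881,47.756) → (241.111,33.319) → (243.732,60.752) → (112.754,8.299) → (219.881,47.756) (closed)

[5] `<path>` quadratic bezier, #000000→score S517 F2313: (194.815,16.037) → (162.213,17.913) → (127.318,31.932) → (90.130,58.095)

; LightBurn 1.6.03
; GRBL device profile, absolute coords
G21
G90
G0 X62.670 Y55.735
M3 S517
G01 X74.429 Y64.449 F2313
G01 X102.217 Y58.657 F2313
G01 X122.777 Y38.738 F2313
G0 X102.542 Y71.174
M3 S517
G01 X114.755 Y68.855 F2313
G01 X125.534 Y66.169 F2313
G01 X134.878 Y63.114 F2313
G0 X161.043 Y60.459
M3 S517
G01 X208.632 Y38.705 F2313
G01 X237.453 Y74.245 F2313
G01 X25.029 Y60.658 F2313
G01 X100.072 Y74.866 F2313
G0 X219.881 Y47.756
M3 S517
G01 X241.111 Y33.319 F2313
G01 X243.732 Y60.752 F2313
G01 X112.754 Y8.299 F2313
G01 X219.881 Y47.756 F2313
G0 X194.815 Y16.037
M3 S517
G01 X162.213 Y17.913 F2313
G01 X127.318 Y31.932 F2313
G01 X90.130 Y58.095 F2313
M5
G0 X0.000 Y0.000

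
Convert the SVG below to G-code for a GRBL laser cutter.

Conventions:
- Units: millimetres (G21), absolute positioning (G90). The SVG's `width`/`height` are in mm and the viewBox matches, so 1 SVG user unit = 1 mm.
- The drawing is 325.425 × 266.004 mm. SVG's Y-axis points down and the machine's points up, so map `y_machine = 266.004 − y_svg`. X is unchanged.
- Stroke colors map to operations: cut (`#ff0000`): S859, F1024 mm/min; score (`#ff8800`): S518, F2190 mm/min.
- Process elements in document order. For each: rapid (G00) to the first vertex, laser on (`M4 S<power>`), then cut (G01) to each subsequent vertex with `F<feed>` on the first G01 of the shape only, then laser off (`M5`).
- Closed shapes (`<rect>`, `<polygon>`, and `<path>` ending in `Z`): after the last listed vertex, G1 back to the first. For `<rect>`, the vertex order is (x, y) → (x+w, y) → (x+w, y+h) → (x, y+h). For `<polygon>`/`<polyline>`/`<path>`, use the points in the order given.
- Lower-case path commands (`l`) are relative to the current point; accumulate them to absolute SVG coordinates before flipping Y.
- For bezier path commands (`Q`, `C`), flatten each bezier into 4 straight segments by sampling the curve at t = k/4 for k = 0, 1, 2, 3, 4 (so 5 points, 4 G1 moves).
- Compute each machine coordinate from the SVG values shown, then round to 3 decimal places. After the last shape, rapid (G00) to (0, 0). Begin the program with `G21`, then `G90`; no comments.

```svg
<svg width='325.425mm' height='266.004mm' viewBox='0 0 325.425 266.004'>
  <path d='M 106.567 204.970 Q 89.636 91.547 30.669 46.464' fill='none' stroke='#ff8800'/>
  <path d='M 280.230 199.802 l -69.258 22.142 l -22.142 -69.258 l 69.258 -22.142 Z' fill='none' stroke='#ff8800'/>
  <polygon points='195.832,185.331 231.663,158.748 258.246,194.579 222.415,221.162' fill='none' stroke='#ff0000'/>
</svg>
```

G21
G90
G00 X106.567 Y61.034
M4 S518
G01 X95.474 Y113.474 F2190
G01 X79.127 Y157.372
G01 X57.525 Y192.727
G01 X30.669 Y219.540
M5
G00 X280.230 Y66.202
M4 S518
G01 X210.972 Y44.060 F2190
G01 X188.830 Y113.318
G01 X258.088 Y135.460
G01 X280.230 Y66.202
M5
G00 X195.832 Y80.673
M4 S859
G01 X231.663 Y107.256 F1024
G01 X258.246 Y71.425
G01 X222.415 Y44.842
G01 X195.832 Y80.673
M5
G00 X0.000 Y0.000

viewBox `0 0 325.425 266.004` with mm width/height → 1 unit = 1 mm. Flip: y_m = 266.004 − y_svg.

**Shape 1** — `<path>` quadratic bezier, stroke `#ff8800` → score (S518, F2190). Control points (SVG): P0=(106.567,204.970), P1=(89.636,91.547), P2=(30.669,46.464); sampled at t=k/4. Machine vertices: (106.567,61.034) → (95.474,113.474) → (79.127,157.372) → (57.525,192.727) → (30.669,219.540). Open path.

**Shape 2** — `<path>` regular polygon, stroke `#ff8800` → score (S518, F2190). Machine vertices: (280.230,66.202) → (210.972,44.060) → (188.830,113.318) → (258.088,135.460) → (280.230,66.202). Closed: final G1 returns to the first vertex.

**Shape 3** — `<polygon>` regular polygon, stroke `#ff0000` → cut (S859, F1024). Machine vertices: (195.832,80.673) → (231.663,107.256) → (258.246,71.425) → (222.415,44.842) → (195.832,80.673). Closed: final G1 returns to the first vertex.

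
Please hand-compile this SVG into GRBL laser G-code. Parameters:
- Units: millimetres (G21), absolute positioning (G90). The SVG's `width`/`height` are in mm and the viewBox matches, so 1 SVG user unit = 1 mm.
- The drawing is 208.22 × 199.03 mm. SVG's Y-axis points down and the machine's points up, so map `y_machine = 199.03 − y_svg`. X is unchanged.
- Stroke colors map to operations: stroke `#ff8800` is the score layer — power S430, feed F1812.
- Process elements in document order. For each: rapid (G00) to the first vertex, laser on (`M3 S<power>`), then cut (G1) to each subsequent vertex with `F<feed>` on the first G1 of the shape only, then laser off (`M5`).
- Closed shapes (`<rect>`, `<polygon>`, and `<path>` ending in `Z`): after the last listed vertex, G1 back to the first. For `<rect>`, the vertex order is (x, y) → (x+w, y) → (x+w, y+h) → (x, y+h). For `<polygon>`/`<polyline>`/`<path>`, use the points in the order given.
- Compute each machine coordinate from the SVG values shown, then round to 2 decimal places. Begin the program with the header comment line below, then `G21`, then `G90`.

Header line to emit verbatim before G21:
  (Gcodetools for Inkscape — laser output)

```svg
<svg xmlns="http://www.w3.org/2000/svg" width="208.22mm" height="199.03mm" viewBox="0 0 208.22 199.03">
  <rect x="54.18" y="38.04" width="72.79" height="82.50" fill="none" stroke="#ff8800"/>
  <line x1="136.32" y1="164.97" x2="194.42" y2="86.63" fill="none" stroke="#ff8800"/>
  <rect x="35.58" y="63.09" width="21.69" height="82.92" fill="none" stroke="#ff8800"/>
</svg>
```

Since the viewBox matches the mm dimensions, user units are millimetres directly. The only transform is the Y-flip y_m = 199.03 − y_svg.

Shape 1 is a rectangle drawn with `<rect>`. Its stroke #ff8800 means score at S430, F1812. After flipping Y the toolpath is (54.18,160.99) → (126.97,160.99) → (126.97,78.49) → (54.18,78.49) → (54.18,160.99), returning to the start.

Shape 2 is a line segment drawn with `<line>`. Its stroke #ff8800 means score at S430, F1812. After flipping Y the toolpath is (136.32,34.06) → (194.42,112.40).

Shape 3 is a rectangle drawn with `<rect>`. Its stroke #ff8800 means score at S430, F1812. After flipping Y the toolpath is (35.58,135.94) → (57.27,135.94) → (57.27,53.02) → (35.58,53.02) → (35.58,135.94), returning to the start.

(Gcodetools for Inkscape — laser output)
G21
G90
G00 X54.18 Y160.99
M3 S430
G1 X126.97 Y160.99 F1812
G1 X126.97 Y78.49
G1 X54.18 Y78.49
G1 X54.18 Y160.99
M5
G00 X136.32 Y34.06
M3 S430
G1 X194.42 Y112.40 F1812
M5
G00 X35.58 Y135.94
M3 S430
G1 X57.27 Y135.94 F1812
G1 X57.27 Y53.02
G1 X35.58 Y53.02
G1 X35.58 Y135.94
M5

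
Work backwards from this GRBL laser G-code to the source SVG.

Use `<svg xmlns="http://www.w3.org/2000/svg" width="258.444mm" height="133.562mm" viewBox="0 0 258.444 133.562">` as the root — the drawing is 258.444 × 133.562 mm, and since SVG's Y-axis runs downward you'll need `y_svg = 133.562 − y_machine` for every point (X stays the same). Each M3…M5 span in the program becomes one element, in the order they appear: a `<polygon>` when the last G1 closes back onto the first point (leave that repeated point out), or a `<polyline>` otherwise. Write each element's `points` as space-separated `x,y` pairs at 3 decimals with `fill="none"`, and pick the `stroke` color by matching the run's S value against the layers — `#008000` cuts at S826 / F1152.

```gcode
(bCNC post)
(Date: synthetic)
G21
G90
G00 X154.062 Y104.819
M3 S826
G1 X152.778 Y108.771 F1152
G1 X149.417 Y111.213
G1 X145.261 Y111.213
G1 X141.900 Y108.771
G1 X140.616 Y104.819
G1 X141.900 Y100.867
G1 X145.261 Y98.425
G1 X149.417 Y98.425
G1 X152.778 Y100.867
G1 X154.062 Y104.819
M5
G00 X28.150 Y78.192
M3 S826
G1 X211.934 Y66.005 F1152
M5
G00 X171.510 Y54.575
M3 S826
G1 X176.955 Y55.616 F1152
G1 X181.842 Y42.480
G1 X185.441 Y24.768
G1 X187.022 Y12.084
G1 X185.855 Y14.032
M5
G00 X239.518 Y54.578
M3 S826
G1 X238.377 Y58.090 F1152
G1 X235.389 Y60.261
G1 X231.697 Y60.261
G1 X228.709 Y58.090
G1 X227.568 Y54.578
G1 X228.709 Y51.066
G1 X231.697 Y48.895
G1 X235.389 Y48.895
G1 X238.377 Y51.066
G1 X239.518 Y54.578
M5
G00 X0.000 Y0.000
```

Each laser-on run becomes one SVG element. Flip Y back into SVG space with y_svg = 133.562 − y_machine. Every run uses S826, so all elements get stroke `#008000` (cut).

Run 1: The run returns to its start, so emit a `<polygon>` with points (Y-flipped): 154.062,28.743 152.778,24.791 149.417,22.349 145.261,22.349 141.900,24.791 140.616,28.743 141.900,32.695 145.261,35.137 149.417,35.137 152.778,32.695.

Run 2: The run is open, so emit a `<polyline>` with points (Y-flipped): 28.150,55.370 211.934,67.557.

Run 3: The run is open, so emit a `<polyline>` with points (Y-flipped): 171.510,78.987 176.955,77.946 181.842,91.082 185.441,108.794 187.022,121.478 185.855,119.530.

Run 4: The run returns to its start, so emit a `<polygon>` with points (Y-flipped): 239.518,78.984 238.377,75.472 235.389,73.301 231.697,73.301 228.709,75.472 227.568,78.984 228.709,82.496 231.697,84.667 235.389,84.667 238.377,82.496.

<svg xmlns="http://www.w3.org/2000/svg" width="258.444mm" height="133.562mm" viewBox="0 0 258.444 133.562">
  <polygon points="154.062,28.743 152.778,24.791 149.417,22.349 145.261,22.349 141.900,24.791 140.616,28.743 141.900,32.695 145.261,35.137 149.417,35.137 152.778,32.695" fill="none" stroke="#008000"/>
  <polyline points="28.150,55.370 211.934,67.557" fill="none" stroke="#008000"/>
  <polyline points="171.510,78.987 176.955,77.946 181.842,91.082 185.441,108.794 187.022,121.478 185.855,119.530" fill="none" stroke="#008000"/>
  <polygon points="239.518,78.984 238.377,75.472 235.389,73.301 231.697,73.301 228.709,75.472 227.568,78.984 228.709,82.496 231.697,84.667 235.389,84.667 238.377,82.496" fill="none" stroke="#008000"/>
</svg>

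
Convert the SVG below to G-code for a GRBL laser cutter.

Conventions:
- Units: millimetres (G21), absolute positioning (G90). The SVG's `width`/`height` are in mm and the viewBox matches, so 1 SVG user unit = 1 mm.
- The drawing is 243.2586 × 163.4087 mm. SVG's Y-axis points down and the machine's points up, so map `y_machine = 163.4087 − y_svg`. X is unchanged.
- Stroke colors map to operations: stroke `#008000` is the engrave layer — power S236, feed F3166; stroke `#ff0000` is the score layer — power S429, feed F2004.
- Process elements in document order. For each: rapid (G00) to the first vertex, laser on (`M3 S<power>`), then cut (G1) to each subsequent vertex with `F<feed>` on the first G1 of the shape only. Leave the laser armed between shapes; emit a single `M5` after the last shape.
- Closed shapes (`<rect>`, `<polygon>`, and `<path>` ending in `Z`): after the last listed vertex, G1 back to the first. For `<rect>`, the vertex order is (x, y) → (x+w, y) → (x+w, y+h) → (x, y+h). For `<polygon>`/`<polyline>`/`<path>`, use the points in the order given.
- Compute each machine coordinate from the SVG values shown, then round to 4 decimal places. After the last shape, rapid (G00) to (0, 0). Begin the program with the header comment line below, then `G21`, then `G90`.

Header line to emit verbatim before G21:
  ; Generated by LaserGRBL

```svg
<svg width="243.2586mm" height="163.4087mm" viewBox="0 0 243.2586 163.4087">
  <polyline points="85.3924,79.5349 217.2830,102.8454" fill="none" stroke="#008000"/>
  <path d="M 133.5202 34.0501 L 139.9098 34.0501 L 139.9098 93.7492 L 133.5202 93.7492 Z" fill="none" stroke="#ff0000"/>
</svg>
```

Since the viewBox matches the mm dimensions, user units are millimetres directly. The only transform is the Y-flip y_m = 163.4087 − y_svg.

Shape 1 is a line segment drawn with `<polyline>`. Its stroke #008000 means engrave at S236, F3166. After flipping Y the toolpath is (85.3924,83.8738) → (217.2830,60.5633).

Shape 2 is a rectangle drawn with `<path>`. Its stroke #ff0000 means score at S429, F2004. After flipping Y the toolpath is (133.5202,129.3586) → (139.9098,129.3586) → (139.9098,69.6595) → (133.5202,69.6595) → (133.5202,129.3586), returning to the start.

; Generated by LaserGRBL
G21
G90
G00 X85.3924 Y83.8738
M3 S236
G1 X217.2830 Y60.5633 F3166
G00 X133.5202 Y129.3586
M3 S429
G1 X139.9098 Y129.3586 F2004
G1 X139.9098 Y69.6595
G1 X133.5202 Y69.6595
G1 X133.5202 Y129.3586
M5
G00 X0.0000 Y0.0000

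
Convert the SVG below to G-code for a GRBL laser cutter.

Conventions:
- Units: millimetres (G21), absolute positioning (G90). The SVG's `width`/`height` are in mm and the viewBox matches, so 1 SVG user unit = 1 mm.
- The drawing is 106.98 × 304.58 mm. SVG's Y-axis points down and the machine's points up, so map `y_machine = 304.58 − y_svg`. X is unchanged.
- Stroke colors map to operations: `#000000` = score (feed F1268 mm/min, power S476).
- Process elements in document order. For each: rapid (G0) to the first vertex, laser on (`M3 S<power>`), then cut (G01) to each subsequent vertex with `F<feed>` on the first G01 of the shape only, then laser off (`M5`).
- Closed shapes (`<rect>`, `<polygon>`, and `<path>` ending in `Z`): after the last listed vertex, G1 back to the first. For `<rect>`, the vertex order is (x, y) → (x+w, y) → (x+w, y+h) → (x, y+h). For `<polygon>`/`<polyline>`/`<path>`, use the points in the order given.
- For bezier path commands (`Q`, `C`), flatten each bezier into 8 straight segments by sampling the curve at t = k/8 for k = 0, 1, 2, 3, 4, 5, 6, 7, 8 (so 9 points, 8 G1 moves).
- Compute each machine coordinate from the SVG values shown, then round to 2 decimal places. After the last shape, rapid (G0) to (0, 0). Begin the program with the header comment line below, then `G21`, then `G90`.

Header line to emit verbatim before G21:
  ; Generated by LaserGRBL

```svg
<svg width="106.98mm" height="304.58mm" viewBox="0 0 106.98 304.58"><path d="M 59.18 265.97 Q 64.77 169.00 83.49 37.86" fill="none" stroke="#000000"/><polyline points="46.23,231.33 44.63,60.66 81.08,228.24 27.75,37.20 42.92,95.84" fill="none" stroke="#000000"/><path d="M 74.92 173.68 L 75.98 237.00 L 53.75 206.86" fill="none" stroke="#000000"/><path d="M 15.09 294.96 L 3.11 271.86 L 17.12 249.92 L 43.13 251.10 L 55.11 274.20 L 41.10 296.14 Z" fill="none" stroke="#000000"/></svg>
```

Since the viewBox matches the mm dimensions, user units are millimetres directly. The only transform is the Y-flip y_m = 304.58 − y_svg.

Shape 1 is a quadratic bezier drawn with `<path>`. Its stroke #000000 means score at S476, F1268. After flipping Y the toolpath is (59.18,38.61) → (60.78,63.39) → (62.80,89.23) → (65.22,116.14) → (68.05,144.12) → (71.30,173.17) → (74.95,203.29) → (79.02,234.47) → (83.49,266.72).

Shape 2 is a open polyline drawn with `<polyline>`. Its stroke #000000 means score at S476, F1268. After flipping Y the toolpath is (46.23,73.25) → (44.63,243.92) → (81.08,76.34) → (27.75,267.38) → (42.92,208.74).

Shape 3 is a open polyline drawn with `<path>`. Its stroke #000000 means score at S476, F1268. After flipping Y the toolpath is (74.92,130.90) → (75.98,67.58) → (53.75,97.72).

Shape 4 is a regular polygon drawn with `<path>`. Its stroke #000000 means score at S476, F1268. After flipping Y the toolpath is (15.09,9.62) → (3.11,32.72) → (17.12,54.66) → (43.13,53.48) → (55.11,30.38) → (41.10,8.44) → (15.09,9.62), returning to the start.

; Generated by LaserGRBL
G21
G90
G0 X59.18 Y38.61
M3 S476
G01 X60.78 Y63.39 F1268
G01 X62.80 Y89.23
G01 X65.22 Y116.14
G01 X68.05 Y144.12
G01 X71.30 Y173.17
G01 X74.95 Y203.29
G01 X79.02 Y234.47
G01 X83.49 Y266.72
M5
G0 X46.23 Y73.25
M3 S476
G01 X44.63 Y243.92 F1268
G01 X81.08 Y76.34
G01 X27.75 Y267.38
G01 X42.92 Y208.74
M5
G0 X74.92 Y130.90
M3 S476
G01 X75.98 Y67.58 F1268
G01 X53.75 Y97.72
M5
G0 X15.09 Y9.62
M3 S476
G01 X3.11 Y32.72 F1268
G01 X17.12 Y54.66
G01 X43.13 Y53.48
G01 X55.11 Y30.38
G01 X41.10 Y8.44
G01 X15.09 Y9.62
M5
G0 X0.00 Y0.00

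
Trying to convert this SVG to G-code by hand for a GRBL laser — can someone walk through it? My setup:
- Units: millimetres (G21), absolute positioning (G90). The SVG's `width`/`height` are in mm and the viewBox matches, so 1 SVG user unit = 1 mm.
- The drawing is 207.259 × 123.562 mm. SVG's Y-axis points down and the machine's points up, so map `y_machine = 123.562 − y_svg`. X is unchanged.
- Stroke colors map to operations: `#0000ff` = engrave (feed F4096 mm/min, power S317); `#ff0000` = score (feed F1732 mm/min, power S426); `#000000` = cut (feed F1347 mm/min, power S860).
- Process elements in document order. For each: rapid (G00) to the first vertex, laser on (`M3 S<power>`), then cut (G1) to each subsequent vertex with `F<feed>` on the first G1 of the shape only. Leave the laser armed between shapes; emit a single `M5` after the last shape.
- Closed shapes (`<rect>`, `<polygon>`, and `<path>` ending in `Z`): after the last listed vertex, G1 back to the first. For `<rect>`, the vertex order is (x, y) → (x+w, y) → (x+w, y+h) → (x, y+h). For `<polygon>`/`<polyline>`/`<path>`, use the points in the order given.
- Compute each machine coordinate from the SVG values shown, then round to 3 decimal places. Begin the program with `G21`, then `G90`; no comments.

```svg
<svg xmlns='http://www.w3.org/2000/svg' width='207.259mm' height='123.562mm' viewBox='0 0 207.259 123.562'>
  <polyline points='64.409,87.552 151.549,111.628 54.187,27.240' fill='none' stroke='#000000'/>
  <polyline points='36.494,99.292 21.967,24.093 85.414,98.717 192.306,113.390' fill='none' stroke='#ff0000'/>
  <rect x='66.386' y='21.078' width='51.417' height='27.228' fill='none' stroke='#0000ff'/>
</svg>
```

1 u = 1 mm; y_m = 123.562 − y.

[1] `<polyline>` open polyline, #000000→cut S860 F1347: (64.409,36.010) → (151.549,11.934) → (54.187,96.322)

[2] `<polyline>` open polyline, #ff0000→score S426 F1732: (36.494,24.270) → (21.967,99.469) → (85.414,24.845) → (192.306,10.172)

[3] `<rect>` rectangle, #0000ff→engrave S317 F4096: (66.386,102.484) → (117.803,102.484) → (117.803,75.256) → (66.386,75.256) → (66.386,102.484) (closed)

G21
G90
G00 X64.409 Y36.010
M3 S860
G1 X151.549 Y11.934 F1347
G1 X54.187 Y96.322
G00 X36.494 Y24.270
M3 S426
G1 X21.967 Y99.469 F1732
G1 X85.414 Y24.845
G1 X192.306 Y10.172
G00 X66.386 Y102.484
M3 S317
G1 X117.803 Y102.484 F4096
G1 X117.803 Y75.256
G1 X66.386 Y75.256
G1 X66.386 Y102.484
M5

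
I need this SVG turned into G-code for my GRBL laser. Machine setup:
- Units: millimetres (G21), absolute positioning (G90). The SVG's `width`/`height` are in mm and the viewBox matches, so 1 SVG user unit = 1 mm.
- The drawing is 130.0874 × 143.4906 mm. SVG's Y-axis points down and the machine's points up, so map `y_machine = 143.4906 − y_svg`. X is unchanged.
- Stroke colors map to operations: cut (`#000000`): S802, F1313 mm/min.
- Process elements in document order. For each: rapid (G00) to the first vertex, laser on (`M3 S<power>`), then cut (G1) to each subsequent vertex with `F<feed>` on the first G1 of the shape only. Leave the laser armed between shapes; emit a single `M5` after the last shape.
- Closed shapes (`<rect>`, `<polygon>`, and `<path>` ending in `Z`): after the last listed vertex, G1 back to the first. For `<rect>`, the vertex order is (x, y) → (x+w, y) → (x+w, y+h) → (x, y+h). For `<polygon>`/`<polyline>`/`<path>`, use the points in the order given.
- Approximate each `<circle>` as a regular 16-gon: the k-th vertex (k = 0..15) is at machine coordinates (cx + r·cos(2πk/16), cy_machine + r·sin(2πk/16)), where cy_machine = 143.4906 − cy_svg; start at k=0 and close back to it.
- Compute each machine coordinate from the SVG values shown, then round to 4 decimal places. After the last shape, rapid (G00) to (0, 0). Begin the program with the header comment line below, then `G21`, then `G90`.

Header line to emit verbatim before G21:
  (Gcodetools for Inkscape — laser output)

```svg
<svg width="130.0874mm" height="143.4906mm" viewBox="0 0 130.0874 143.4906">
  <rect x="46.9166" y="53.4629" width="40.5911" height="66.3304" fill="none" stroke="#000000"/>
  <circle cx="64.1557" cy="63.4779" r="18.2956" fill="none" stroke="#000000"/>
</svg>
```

(Gcodetools for Inkscape — laser output)
G21
G90
G00 X46.9166 Y90.0277
M3 S802
G1 X87.5077 Y90.0277 F1313
G1 X87.5077 Y23.6973
G1 X46.9166 Y23.6973
G1 X46.9166 Y90.0277
G00 X82.4513 Y80.0127
M3 S802
G1 X81.0586 Y87.0141 F1313
G1 X77.0926 Y92.9496
G1 X71.1571 Y96.9156
G1 X64.1557 Y98.3083
G1 X57.1543 Y96.9156
G1 X51.2188 Y92.9496
G1 X47.2528 Y87.0141
G1 X45.8601 Y80.0127
G1 X47.2528 Y73.0113
G1 X51.2188 Y67.0758
G1 X57.1543 Y63.1098
G1 X64.1557 Y61.7171
G1 X71.1571 Y63.1098
G1 X77.0926 Y67.0758
G1 X81.0586 Y73.0113
G1 X82.4513 Y80.0127
M5
G00 X0.0000 Y0.0000

1 u = 1 mm; y_m = 143.4906 − y.

[1] `<rect>` rectangle, #000000→cut S802 F1313: (46.9166,90.0277) → (87.5077,90.0277) → (87.5077,23.6973) → (46.9166,23.6973) → (46.9166,90.0277) (closed)

[2] `<circle>` circle, #000000→cut S802 F1313: (82.4513,80.0127) → (81.0586,87.0141) → (77.0926,92.9496) → (71.1571,96.9156) → (64.1557,98.3083) → (57.1543,96.9156) → (51.2188,92.9496) → (47.2528,87.0141) → (45.8601,80.0127) → (47.2528,73.0113) → (51.2188,67.0758) → (57.1543,63.1098) → (64.1557,61.7171) → (71.1571,63.1098) → (77.0926,67.0758) → (81.0586,73.0113) → (82.4513,80.0127) (closed)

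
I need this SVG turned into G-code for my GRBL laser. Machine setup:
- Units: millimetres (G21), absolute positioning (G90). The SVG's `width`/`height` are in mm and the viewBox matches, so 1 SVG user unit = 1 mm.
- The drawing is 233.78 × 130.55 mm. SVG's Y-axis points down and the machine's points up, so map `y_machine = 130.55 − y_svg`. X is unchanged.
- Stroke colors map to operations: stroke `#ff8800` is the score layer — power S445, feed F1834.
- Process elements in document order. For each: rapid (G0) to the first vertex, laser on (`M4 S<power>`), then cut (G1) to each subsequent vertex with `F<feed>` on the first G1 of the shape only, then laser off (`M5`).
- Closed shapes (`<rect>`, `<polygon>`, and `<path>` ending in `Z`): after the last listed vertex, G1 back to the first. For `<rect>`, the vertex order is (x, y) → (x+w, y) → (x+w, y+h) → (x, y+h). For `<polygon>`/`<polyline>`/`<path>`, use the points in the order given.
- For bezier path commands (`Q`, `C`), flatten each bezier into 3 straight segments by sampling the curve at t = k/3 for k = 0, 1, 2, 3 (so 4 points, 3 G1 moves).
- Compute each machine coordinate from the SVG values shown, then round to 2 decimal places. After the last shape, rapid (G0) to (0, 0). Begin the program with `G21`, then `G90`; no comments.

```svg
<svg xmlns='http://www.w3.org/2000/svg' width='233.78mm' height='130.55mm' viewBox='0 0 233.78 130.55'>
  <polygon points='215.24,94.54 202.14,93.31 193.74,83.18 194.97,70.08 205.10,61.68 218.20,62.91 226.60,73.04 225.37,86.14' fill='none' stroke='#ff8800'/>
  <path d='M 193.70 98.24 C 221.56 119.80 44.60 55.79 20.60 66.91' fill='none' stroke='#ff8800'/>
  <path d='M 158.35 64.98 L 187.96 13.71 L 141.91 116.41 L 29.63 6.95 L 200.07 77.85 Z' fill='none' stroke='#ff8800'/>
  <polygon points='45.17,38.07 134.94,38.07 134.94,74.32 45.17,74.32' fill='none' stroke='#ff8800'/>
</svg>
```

1 u = 1 mm; y_m = 130.55 − y.

[1] `<polygon>` regular polygon, #ff8800→score S445 F1834: (215.24,36.01) → (202.14,37.24) → (193.74,47.37) → (194.97,60.47) → (205.10,68.87) → (218.20,67.64) → (226.60,57.51) → (225.37,44.41) → (215.24,36.01) (closed)

[2] `<path>` cubic bezier, #ff8800→score S445 F1834: (193.70,32.31) → (166.54,33.32) → (82.34,55.67) → (20.60,63.64)

[3] `<path>` closed polygon, #ff8800→score S445 F1834: (158.35,65.57) → (187.96,116.84) → (141.91,14.14) → (29.63,123.60) → (200.07,52.70) → (158.35,65.57) (closed)

[4] `<polygon>` rectangle, #ff8800→score S445 F1834: (45.17,92.48) → (134.94,92.48) → (134.94,56.23) → (45.17,56.23) → (45.17,92.48) (closed)

G21
G90
G0 X215.24 Y36.01
M4 S445
G1 X202.14 Y37.24 F1834
G1 X193.74 Y47.37
G1 X194.97 Y60.47
G1 X205.10 Y68.87
G1 X218.20 Y67.64
G1 X226.60 Y57.51
G1 X225.37 Y44.41
G1 X215.24 Y36.01
M5
G0 X193.70 Y32.31
M4 S445
G1 X166.54 Y33.32 F1834
G1 X82.34 Y55.67
G1 X20.60 Y63.64
M5
G0 X158.35 Y65.57
M4 S445
G1 X187.96 Y116.84 F1834
G1 X141.91 Y14.14
G1 X29.63 Y123.60
G1 X200.07 Y52.70
G1 X158.35 Y65.57
M5
G0 X45.17 Y92.48
M4 S445
G1 X134.94 Y92.48 F1834
G1 X134.94 Y56.23
G1 X45.17 Y56.23
G1 X45.17 Y92.48
M5
G0 X0.00 Y0.00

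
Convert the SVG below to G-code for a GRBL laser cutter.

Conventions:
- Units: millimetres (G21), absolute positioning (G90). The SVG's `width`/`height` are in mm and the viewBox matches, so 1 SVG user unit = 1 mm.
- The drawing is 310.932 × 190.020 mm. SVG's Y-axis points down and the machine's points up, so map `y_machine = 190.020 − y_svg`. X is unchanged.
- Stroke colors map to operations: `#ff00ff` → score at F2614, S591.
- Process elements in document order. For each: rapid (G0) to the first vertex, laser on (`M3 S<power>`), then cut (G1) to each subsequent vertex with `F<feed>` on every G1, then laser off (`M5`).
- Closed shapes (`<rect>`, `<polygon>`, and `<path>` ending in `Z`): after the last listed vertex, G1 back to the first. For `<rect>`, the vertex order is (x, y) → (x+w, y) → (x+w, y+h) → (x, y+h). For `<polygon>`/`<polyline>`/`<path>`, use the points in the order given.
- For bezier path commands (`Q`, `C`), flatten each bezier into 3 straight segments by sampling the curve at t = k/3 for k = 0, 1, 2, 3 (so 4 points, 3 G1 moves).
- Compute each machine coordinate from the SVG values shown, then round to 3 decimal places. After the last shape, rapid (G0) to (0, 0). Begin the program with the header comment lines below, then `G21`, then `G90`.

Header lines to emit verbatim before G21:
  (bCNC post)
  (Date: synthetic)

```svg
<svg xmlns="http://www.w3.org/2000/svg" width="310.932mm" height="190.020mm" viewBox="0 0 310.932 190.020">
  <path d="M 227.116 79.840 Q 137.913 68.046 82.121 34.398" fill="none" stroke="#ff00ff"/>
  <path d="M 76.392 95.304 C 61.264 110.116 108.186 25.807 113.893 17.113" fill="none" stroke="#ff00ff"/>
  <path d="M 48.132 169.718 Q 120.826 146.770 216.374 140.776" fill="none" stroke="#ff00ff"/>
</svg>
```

Since the viewBox matches the mm dimensions, user units are millimetres directly. The only transform is the Y-flip y_m = 190.020 − y_svg.

Shape 1 is a quadratic bezier drawn with `<path>`. Its stroke #ff00ff means score at S591, F2614. After flipping Y the toolpath is (227.116,110.180) → (171.360,120.471) → (123.028,135.618) → (82.121,155.622).

Shape 2 is a cubic bezier drawn with `<path>`. Its stroke #ff00ff means score at S591, F2614. After flipping Y the toolpath is (76.392,94.716) → (78.123,106.473) → (98.272,145.480) → (113.893,172.907).

Shape 3 is a quadratic bezier drawn with `<path>`. Its stroke #ff00ff means score at S591, F2614. After flipping Y the toolpath is (48.132,20.302) → (99.134,33.717) → (155.215,43.364) → (216.374,49.244).

(bCNC post)
(Date: synthetic)
G21
G90
G0 X227.116 Y110.180
M3 S591
G1 X171.360 Y120.471 F2614
G1 X123.028 Y135.618 F2614
G1 X82.121 Y155.622 F2614
M5
G0 X76.392 Y94.716
M3 S591
G1 X78.123 Y106.473 F2614
G1 X98.272 Y145.480 F2614
G1 X113.893 Y172.907 F2614
M5
G0 X48.132 Y20.302
M3 S591
G1 X99.134 Y33.717 F2614
G1 X155.215 Y43.364 F2614
G1 X216.374 Y49.244 F2614
M5
G0 X0.000 Y0.000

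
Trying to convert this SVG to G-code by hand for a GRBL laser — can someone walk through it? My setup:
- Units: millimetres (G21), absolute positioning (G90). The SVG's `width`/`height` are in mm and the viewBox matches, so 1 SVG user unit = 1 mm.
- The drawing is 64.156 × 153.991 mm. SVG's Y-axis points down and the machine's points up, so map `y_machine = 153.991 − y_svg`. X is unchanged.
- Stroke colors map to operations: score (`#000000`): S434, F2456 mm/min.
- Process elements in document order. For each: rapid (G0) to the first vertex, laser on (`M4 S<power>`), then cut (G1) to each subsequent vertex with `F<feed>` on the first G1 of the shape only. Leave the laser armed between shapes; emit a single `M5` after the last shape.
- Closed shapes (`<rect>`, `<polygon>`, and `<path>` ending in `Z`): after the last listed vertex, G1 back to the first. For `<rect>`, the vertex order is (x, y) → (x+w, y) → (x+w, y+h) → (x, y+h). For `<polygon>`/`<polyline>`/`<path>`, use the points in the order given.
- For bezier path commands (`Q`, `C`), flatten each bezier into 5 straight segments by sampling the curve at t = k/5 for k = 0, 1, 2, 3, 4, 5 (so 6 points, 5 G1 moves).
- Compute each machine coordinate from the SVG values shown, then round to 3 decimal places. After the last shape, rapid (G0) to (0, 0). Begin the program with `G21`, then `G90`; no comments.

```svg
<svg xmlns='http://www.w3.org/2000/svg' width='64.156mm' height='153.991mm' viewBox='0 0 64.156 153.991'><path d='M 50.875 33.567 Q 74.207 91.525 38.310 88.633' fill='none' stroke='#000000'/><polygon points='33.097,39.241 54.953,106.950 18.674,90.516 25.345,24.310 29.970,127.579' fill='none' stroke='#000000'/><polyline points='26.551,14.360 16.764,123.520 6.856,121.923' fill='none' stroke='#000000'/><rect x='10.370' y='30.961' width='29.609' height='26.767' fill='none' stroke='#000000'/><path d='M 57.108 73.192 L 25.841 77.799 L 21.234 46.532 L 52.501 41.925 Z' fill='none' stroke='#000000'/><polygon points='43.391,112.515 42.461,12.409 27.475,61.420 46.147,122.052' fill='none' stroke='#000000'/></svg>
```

G21
G90
G0 X50.875 Y120.424
M4 S434
G1 X57.839 Y99.675 F2456
G1 X60.064 Y83.794
G1 X57.551 Y72.780
G1 X50.300 Y66.635
G1 X38.310 Y65.358
G0 X33.097 Y114.750
M4 S434
G1 X54.953 Y47.041 F2456
G1 X18.674 Y63.475
G1 X25.345 Y129.681
G1 X29.970 Y26.412
G1 X33.097 Y114.750
G0 X26.551 Y139.631
M4 S434
G1 X16.764 Y30.471 F2456
G1 X6.856 Y32.068
G0 X10.370 Y123.030
M4 S434
G1 X39.979 Y123.030 F2456
G1 X39.979 Y96.263
G1 X10.370 Y96.263
G1 X10.370 Y123.030
G0 X57.108 Y80.799
M4 S434
G1 X25.841 Y76.192 F2456
G1 X21.234 Y107.459
G1 X52.501 Y112.066
G1 X57.108 Y80.799
G0 X43.391 Y41.476
M4 S434
G1 X42.461 Y141.582 F2456
G1 X27.475 Y92.571
G1 X46.147 Y31.939
G1 X43.391 Y41.476
M5
G0 X0.000 Y0.000

1 u = 1 mm; y_m = 153.991 − y.

[1] `<path>` quadratic bezier, #000000→score S434 F2456: (50.875,120.424) → (57.839,99.675) → (60.064,83.794) → (57.551,72.780) → (50.300,66.635) → (38.310,65.358)

[2] `<polygon>` closed polygon, #000000→score S434 F2456: (33.097,114.750) → (54.953,47.041) → (18.674,63.475) → (25.345,129.681) → (29.970,26.412) → (33.097,114.750) (closed)

[3] `<polyline>` open polyline, #000000→score S434 F2456: (26.551,139.631) → (16.764,30.471) → (6.856,32.068)

[4] `<rect>` rectangle, #000000→score S434 F2456: (10.370,123.030) → (39.979,123.030) → (39.979,96.263) → (10.370,96.263) → (10.370,123.030) (closed)

[5] `<path>` regular polygon, #000000→score S434 F2456: (57.108,80.799) → (25.841,76.192) → (21.234,107.459) → (52.501,112.066) → (57.108,80.799) (closed)

[6] `<polygon>` closed polygon, #000000→score S434 F2456: (43.391,41.476) → (42.461,141.582) → (27.475,92.571) → (46.147,31.939) → (43.391,41.476) (closed)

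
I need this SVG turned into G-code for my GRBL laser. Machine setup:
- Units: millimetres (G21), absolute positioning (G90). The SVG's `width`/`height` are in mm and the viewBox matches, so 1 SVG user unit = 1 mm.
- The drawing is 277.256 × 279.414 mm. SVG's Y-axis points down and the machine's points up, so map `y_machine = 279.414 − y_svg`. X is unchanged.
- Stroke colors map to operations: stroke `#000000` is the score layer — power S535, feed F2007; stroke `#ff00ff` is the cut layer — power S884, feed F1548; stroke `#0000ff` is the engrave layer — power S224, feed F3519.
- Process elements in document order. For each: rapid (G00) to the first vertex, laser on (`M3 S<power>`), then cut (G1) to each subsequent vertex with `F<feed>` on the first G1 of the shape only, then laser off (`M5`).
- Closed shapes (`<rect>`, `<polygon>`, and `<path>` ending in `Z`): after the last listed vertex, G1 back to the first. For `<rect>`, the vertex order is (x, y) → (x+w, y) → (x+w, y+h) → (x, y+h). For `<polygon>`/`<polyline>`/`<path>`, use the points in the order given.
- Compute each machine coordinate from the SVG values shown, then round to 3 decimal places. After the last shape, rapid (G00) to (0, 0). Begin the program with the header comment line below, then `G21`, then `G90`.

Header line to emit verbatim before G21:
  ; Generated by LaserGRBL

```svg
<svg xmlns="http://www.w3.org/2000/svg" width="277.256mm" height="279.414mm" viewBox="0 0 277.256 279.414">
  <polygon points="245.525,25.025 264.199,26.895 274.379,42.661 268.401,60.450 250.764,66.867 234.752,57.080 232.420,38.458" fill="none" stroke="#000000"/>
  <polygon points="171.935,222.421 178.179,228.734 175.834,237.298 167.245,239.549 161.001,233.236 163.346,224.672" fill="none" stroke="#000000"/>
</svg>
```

1 u = 1 mm; y_m = 279.414 − y.

[1] `<polygon>` regular polygon, #000000→score S535 F2007: (245.525,254.389) → (264.199,252.519) → (274.379,236.753) → (268.401,218.964) → (250.764,212.547) → (234.752,222.334) → (232.420,240.956) → (245.525,254.389) (closed)

[2] `<polygon>` regular polygon, #000000→score S535 F2007: (171.935,56.993) → (178.179,50.680) → (175.834,42.116) → (167.245,39.865) → (161.001,46.178) → (163.346,54.742) → (171.935,56.993) (closed)

; Generated by LaserGRBL
G21
G90
G00 X245.525 Y254.389
M3 S535
G1 X264.199 Y252.519 F2007
G1 X274.379 Y236.753
G1 X268.401 Y218.964
G1 X250.764 Y212.547
G1 X234.752 Y222.334
G1 X232.420 Y240.956
G1 X245.525 Y254.389
M5
G00 X171.935 Y56.993
M3 S535
G1 X178.179 Y50.680 F2007
G1 X175.834 Y42.116
G1 X167.245 Y39.865
G1 X161.001 Y46.178
G1 X163.346 Y54.742
G1 X171.935 Y56.993
M5
G00 X0.000 Y0.000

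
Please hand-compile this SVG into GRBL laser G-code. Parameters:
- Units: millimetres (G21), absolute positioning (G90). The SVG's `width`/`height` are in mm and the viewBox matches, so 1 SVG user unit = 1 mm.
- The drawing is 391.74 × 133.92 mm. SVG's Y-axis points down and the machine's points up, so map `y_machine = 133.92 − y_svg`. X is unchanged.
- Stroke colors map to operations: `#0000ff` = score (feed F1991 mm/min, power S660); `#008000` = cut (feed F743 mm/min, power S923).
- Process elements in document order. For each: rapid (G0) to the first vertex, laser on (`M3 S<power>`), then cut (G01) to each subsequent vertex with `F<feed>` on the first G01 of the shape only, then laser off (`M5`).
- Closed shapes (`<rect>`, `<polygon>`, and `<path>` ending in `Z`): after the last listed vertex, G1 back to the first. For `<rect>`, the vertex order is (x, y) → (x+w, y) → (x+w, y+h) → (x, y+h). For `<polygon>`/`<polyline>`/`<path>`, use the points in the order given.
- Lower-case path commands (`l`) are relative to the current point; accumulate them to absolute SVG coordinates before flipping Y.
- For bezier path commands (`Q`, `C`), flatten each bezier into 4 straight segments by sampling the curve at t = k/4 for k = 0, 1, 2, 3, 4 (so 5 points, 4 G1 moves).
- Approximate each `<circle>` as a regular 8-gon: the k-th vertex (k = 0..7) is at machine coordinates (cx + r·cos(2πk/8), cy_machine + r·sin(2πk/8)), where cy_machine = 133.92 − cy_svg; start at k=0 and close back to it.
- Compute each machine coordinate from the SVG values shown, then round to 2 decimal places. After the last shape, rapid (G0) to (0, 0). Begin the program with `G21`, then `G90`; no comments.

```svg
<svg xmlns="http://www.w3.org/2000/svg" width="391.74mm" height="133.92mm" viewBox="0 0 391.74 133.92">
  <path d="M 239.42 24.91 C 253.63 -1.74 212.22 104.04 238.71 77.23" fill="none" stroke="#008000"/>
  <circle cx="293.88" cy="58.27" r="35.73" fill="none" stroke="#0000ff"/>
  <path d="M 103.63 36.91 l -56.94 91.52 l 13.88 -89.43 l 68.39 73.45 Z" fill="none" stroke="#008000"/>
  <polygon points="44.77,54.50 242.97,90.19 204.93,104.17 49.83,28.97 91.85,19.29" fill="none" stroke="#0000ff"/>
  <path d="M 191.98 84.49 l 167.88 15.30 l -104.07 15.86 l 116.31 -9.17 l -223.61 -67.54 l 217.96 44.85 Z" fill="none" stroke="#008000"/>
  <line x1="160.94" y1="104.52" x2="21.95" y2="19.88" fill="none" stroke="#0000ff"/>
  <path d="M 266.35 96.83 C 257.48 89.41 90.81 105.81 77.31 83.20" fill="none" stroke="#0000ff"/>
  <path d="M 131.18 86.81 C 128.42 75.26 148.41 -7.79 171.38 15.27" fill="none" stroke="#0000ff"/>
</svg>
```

G21
G90
G0 X239.42 Y109.01
M3 S923
G01 X241.58 Y108.31 F743
G01 X234.46 Y82.79
G01 X229.64 Y57.30
G01 X238.71 Y56.69
M5
G0 X329.61 Y75.65
M3 S660
G01 X319.14 Y100.91 F1991
G01 X293.88 Y111.38
G01 X268.62 Y100.91
G01 X258.15 Y75.65
G01 X268.62 Y50.39
G01 X293.88 Y39.92
G01 X319.14 Y50.39
G01 X329.61 Y75.65
M5
G0 X103.63 Y97.01
M3 S923
G01 X46.69 Y5.49 F743
G01 X60.57 Y94.92
G01 X128.96 Y21.47
G01 X103.63 Y97.01
M5
G0 X44.77 Y79.42
M3 S660
G01 X242.97 Y43.73 F1991
G01 X204.93 Y29.75
G01 X49.83 Y104.95
G01 X91.85 Y114.63
G01 X44.77 Y79.42
M5
G0 X191.98 Y49.43
M3 S923
G01 X359.86 Y34.13 F743
G01 X255.79 Y18.27
G01 X372.10 Y27.44
G01 X148.49 Y94.98
G01 X366.45 Y50.13
G01 X191.98 Y49.43
M5
G0 X160.94 Y29.40
M3 S660
G01 X21.95 Y114.04 F1991
M5
G0 X266.35 Y37.09
M3 S660
G01 X234.97 Y39.17 F1991
G01 X173.57 Y38.21
G01 X111.30 Y40.10
G01 X77.31 Y50.72
M5
G0 X131.18 Y47.11
M3 S660
G01 X133.07 Y66.40 F1991
G01 X141.63 Y95.86
G01 X155.02 Y118.82
G01 X171.38 Y118.65
M5
G0 X0.00 Y0.00

viewBox `0 0 391.74 133.92` with mm width/height → 1 unit = 1 mm. Flip: y_m = 133.92 − y_svg.

**Shape 1** — `<path>` cubic bezier, stroke `#008000` → cut (S923, F743). Control points (SVG): P0=(239.42,24.91), P1=(253.63,-1.74), P2=(212.22,104.04), P3=(238.71,77.23); sampled at t=k/4. Machine vertices: (239.42,109.01) → (241.58,108.31) → (234.46,82.79) → (229.64,57.30) → (238.71,56.69). Open path.

**Shape 2** — `<circle>` circle, stroke `#0000ff` → score (S660, F1991). Machine vertices: (329.61,75.65) → (319.14,100.91) → (293.88,111.38) → (268.62,100.91) → (258.15,75.65) → (268.62,50.39) → (293.88,39.92) → (319.14,50.39) → (329.61,75.65). Closed: final G1 returns to the first vertex.

**Shape 3** — `<path>` closed polygon, stroke `#008000` → cut (S923, F743). Machine vertices: (103.63,97.01) → (46.69,5.49) → (60.57,94.92) → (128.96,21.47) → (103.63,97.01). Closed: final G1 returns to the first vertex.

**Shape 4** — `<polygon>` closed polygon, stroke `#0000ff` → score (S660, F1991). Machine vertices: (44.77,79.42) → (242.97,43.73) → (204.93,29.75) → (49.83,104.95) → (91.85,114.63) → (44.77,79.42). Closed: final G1 returns to the first vertex.

**Shape 5** — `<path>` closed polygon, stroke `#008000` → cut (S923, F743). Machine vertices: (191.98,49.43) → (359.86,34.13) → (255.79,18.27) → (372.10,27.44) → (148.49,94.98) → (366.45,50.13) → (191.98,49.43). Closed: final G1 returns to the first vertex.

**Shape 6** — `<line>` line segment, stroke `#0000ff` → score (S660, F1991). Machine vertices: (160.94,29.40) → (21.95,114.04). Open path.

**Shape 7** — `<path>` cubic bezier, stroke `#0000ff` → score (S660, F1991). Control points (SVG): P0=(266.35,96.83), P1=(257.48,89.41), P2=(90.81,105.81), P3=(77.31,83.20); sampled at t=k/4. Machine vertices: (266.35,37.09) → (234.97,39.17) → (173.57,38.21) → (111.30,40.10) → (77.31,50.72). Open path.

**Shape 8** — `<path>` cubic bezier, stroke `#0000ff` → score (S660, F1991). Control points (SVG): P0=(131.18,86.81), P1=(128.42,75.26), P2=(148.41,-7.79), P3=(171.38,15.27); sampled at t=k/4. Machine vertices: (131.18,47.11) → (133.07,66.40) → (141.63,95.86) → (155.02,118.82) → (171.38,118.65). Open path.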